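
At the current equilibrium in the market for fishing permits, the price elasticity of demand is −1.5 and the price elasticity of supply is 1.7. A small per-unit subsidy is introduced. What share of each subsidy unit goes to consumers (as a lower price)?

Consumer share = 0.53125

For a small subsidy around the equilibrium, the benefit split depends on the relative slopes, which at a point are proportional to the elasticities.
Buyer share = εs/(εs + |εd|) = 1.7/(1.7 + 1.5) = 0.53125; seller share = |εd|/(εs + |εd|) = 0.46875.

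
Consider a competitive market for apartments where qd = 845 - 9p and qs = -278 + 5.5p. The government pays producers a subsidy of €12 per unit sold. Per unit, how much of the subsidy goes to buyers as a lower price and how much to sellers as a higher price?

Buyers gain 132/29 per unit; sellers gain 216/29 per unit

Pre-subsidy: 845 - 9p = -278 + 5.5p gives p* = 2246/29, q* = 4291/29.
With the subsidy, sellers receive ps = pb + 12 for each unit, where pb is the price buyers pay.
Supply in terms of pb becomes qs = -278 + 5.5(pb + 12) = -212 + 5.5pb. Setting this equal to demand: 845 - 9pb = -212 + 5.5pb, so pb = 2114/29.
Sellers receive ps = 2114/29 + 12 = 2462/29; q' = 845 − 9·(2114/29) = 5479/29.
Buyers' price falls by p* − pb = 2246/29 − 2114/29 = 132/29; sellers' price rises by ps − p* = 2462/29 − 2246/29 = 216/29.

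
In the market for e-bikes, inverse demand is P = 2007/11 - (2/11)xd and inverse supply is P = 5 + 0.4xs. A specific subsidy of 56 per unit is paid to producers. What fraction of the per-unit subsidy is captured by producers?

Producer share = 0.6875

Pre-subsidy: 2007/11 - (2/11)x = 5 + 0.4x gives x* = 305 and P* = 127.
With the subsidy, sellers receive Ps = Pb + 56 for each unit, where Pb is the price buyers pay.
On the curves, Pb = 2007/11 - (2/11)x and Ps = 5 + 0.4x; the wedge Ps − Pb = 56 gives 5 + 0.4x − (2007/11 - (2/11)x) = 56, so x' = 401.25.
Then Pb = 2007/11 − (2/11)·401.25 = 109.5 and Ps = 5 + 0.4·401.25 = 165.5.
Buyers' price falls by P* − Pb = 127 − 109.5 = 17.5; sellers' price rises by Ps − P* = 165.5 − 127 = 38.5.
So producers capture 38.5/56 = 0.6875 of each unit of subsidy.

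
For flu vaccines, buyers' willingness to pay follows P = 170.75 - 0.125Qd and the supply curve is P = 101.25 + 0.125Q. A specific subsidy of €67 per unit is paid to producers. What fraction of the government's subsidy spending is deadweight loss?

DWL / government spending = 67/273

Pre-subsidy: 170.75 - 0.125Q = 101.25 + 0.125Q gives Q* = 278 and P* = 136.
With the subsidy, sellers receive Ps = Pb + 67 for each unit, where Pb is the price buyers pay.
On the curves, Pb = 170.75 - 0.125Q and Ps = 101.25 + 0.125Q; the wedge Ps − Pb = 67 gives 101.25 + 0.125Q − (170.75 - 0.125Q) = 67, so Q' = 546.
Then Pb = 170.75 − 0.125·546 = 102.5 and Ps = 101.25 + 0.125·546 = 169.5.
ΔCS = ½(278 + 546)(136 − 102.5) = 13802; ΔPS = ½(278 + 546)(169.5 − 136) = 13802.
Government spending = 67 × 546 = 36582.
DWL = ½ × 67 × (546 − 278) = 8978; fraction = 8978 / 36582 = 67/273.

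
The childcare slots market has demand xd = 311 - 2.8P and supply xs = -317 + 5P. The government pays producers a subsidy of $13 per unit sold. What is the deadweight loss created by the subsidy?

Deadweight loss = 455/3

Pre-subsidy: 311 - 2.8P = -317 + 5P gives P* = 3140/39, x* = 3337/39.
With the subsidy, sellers receive Ps = Pb + 13 for each unit, where Pb is the price buyers pay.
Supply in terms of Pb becomes xs = -317 + 5(Pb + 13) = -252 + 5Pb. Setting this equal to demand: 311 - 2.8Pb = -252 + 5Pb, so Pb = 2815/39.
Sellers receive Ps = 2815/39 + 13 = 3322/39; x' = 311 − 2.8·(2815/39) = 4247/39.
The subsidy expands output by 4247/39 − 3337/39 = 70/3 past the efficient level; on those units the gap between marginal cost and willingness to pay runs from 0 up to 13.
DWL = ½ × 13 × 70/3 = 455/3.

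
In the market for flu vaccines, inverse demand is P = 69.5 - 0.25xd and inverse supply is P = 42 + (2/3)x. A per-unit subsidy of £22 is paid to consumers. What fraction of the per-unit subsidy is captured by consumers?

Consumer share = 3/11

Pre-subsidy: 69.5 - 0.25x = 42 + (2/3)x gives x* = 30 and P* = 62.
With the rebate, buyers effectively pay Pb = Ps − 22, where Ps is the price sellers receive.
On the curves, Pb = 69.5 - 0.25x and Ps = 42 + (2/3)x; the wedge Ps − Pb = 22 gives 42 + (2/3)x − (69.5 - 0.25x) = 22, so x' = 54.
Then Pb = 69.5 − 0.25·54 = 56 and Ps = 42 + (2/3)·54 = 78.
Buyers' price falls by P* − Pb = 62 − 56 = 6; sellers' price rises by Ps − P* = 78 − 62 = 16.
So consumers capture 6/22 = 3/11 of each unit of subsidy.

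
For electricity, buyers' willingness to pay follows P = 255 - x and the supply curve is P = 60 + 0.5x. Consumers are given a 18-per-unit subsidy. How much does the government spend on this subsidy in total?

Government cost = 2556

Pre-subsidy: 255 - x = 60 + 0.5x gives x* = 130 and P* = 125.
With the rebate, buyers effectively pay Pb = Ps − 18, where Ps is the price sellers receive.
On the curves, Pb = 255 - x and Ps = 60 + 0.5x; the wedge Ps − Pb = 18 gives 60 + 0.5x − (255 - x) = 18, so x' = 142.
Then Pb = 255 − 1·142 = 113 and Ps = 60 + 0.5·142 = 131.
Government outlay = subsidy × quantity = 18 × 142 = 2556.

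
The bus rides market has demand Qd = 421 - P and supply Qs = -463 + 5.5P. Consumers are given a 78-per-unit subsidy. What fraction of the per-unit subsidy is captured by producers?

Pre-subsidy: 421 - P = -463 + 5.5P gives P* = 136, Q* = 285.
With the rebate, buyers effectively pay Pb = Ps − 78, where Ps is the price sellers receive.
Demand in terms of Ps becomes Qd = 421 − 1(Ps − 78) = 499 - Ps. Setting this equal to supply: 499 - Ps = -463 + 5.5Ps, so Ps = 148.
Buyers pay Pb = 148 − 78 = 70; Q' = -463 + 5.5·148 = 351.
Buyers' price falls by P* − Pb = 136 − 70 = 66; sellers' price rises by Ps − P* = 148 − 136 = 12.
So producers capture 12/78 = 2/13 of each unit of subsidy.

Producer share = 2/13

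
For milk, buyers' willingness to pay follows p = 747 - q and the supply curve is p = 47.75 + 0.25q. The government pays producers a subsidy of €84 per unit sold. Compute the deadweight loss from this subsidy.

Pre-subsidy: 747 - q = 47.75 + 0.25q gives q* = 559.4 and p* = 187.6.
With the subsidy, sellers receive ps = pb + 84 for each unit, where pb is the price buyers pay.
On the curves, pb = 747 - q and ps = 47.75 + 0.25q; the wedge ps − pb = 84 gives 47.75 + 0.25q − (747 - q) = 84, so q' = 626.6.
Then pb = 747 − 1·626.6 = 120.4 and ps = 47.75 + 0.25·626.6 = 204.4.
The subsidy expands output by 626.6 − 559.4 = 67.2 past the efficient level; on those units the gap between marginal cost and willingness to pay runs from 0 up to 84.
DWL = ½ × 84 × 67.2 = 2822.4.

Deadweight loss = €2822.4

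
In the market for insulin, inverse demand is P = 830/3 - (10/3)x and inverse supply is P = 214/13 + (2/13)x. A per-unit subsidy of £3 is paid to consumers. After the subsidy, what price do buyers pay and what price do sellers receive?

Pre-subsidy: 830/3 - (10/3)x = 214/13 + (2/13)x gives x* = 2537/34 and P* = 475/17.
With the rebate, buyers effectively pay Pb = Ps − 3, where Ps is the price sellers receive.
On the curves, Pb = 830/3 - (10/3)x and Ps = 214/13 + (2/13)x; the wedge Ps − Pb = 3 gives 214/13 + (2/13)x − (830/3 - (10/3)x) = 3, so x' = 10265/136.
Then Pb = 830/3 − (10/3)·(10265/136) = 1705/68 and Ps = 214/13 + (2/13)·(10265/136) = 1909/68.

Buyers pay 1705/68; sellers receive 1909/68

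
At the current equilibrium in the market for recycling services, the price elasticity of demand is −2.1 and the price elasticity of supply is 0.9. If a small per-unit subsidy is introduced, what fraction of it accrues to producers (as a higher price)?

Producer share = 0.7

For a small subsidy around the equilibrium, the benefit split depends on the relative slopes, which at a point are proportional to the elasticities.
Buyer share = εs/(εs + |εd|) = 0.9/(0.9 + 2.1) = 0.3; seller share = |εd|/(εs + |εd|) = 0.7.
So producers capture 0.7 of the subsidy.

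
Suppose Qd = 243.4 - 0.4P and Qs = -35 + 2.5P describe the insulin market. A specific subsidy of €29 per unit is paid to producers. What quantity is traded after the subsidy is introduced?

Q' = 215

Pre-subsidy: 243.4 - 0.4P = -35 + 2.5P gives P* = 96, Q* = 205.
With the subsidy, sellers receive Ps = Pb + 29 for each unit, where Pb is the price buyers pay.
Supply in terms of Pb becomes Qs = -35 + 2.5(Pb + 29) = 37.5 + 2.5Pb. Setting this equal to demand: 243.4 - 0.4Pb = 37.5 + 2.5Pb, so Pb = 71.
Sellers receive Ps = 71 + 29 = 100; Q' = 243.4 − 0.4·71 = 215.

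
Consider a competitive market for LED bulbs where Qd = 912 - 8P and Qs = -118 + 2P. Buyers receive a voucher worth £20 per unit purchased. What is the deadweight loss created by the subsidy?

Pre-subsidy: 912 - 8P = -118 + 2P gives P* = 103, Q* = 88.
With the rebate, buyers effectively pay Pb = Ps − 20, where Ps is the price sellers receive.
Demand in terms of Ps becomes Qd = 912 − 8(Ps − 20) = 1072 - 8Ps. Setting this equal to supply: 1072 - 8Ps = -118 + 2Ps, so Ps = 119.
Buyers pay Pb = 119 − 20 = 99; Q' = -118 + 2·119 = 120.
The subsidy expands output by 120 − 88 = 32 past the efficient level; on those units the gap between marginal cost and willingness to pay runs from 0 up to 20.
DWL = ½ × 20 × 32 = 320.

Deadweight loss = £320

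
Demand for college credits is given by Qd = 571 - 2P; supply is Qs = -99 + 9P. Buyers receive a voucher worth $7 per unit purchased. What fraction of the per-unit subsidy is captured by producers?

Producer share = 2/11

Pre-subsidy: 571 - 2P = -99 + 9P gives P* = 670/11, Q* = 4941/11.
With the rebate, buyers effectively pay Pb = Ps − 7, where Ps is the price sellers receive.
Demand in terms of Ps becomes Qd = 571 − 2(Ps − 7) = 585 - 2Ps. Setting this equal to supply: 585 - 2Ps = -99 + 9Ps, so Ps = 684/11.
Buyers pay Pb = 684/11 − 7 = 607/11; Q' = -99 + 9·(684/11) = 5067/11.
Buyers' price falls by P* − Pb = 670/11 − 607/11 = 63/11; sellers' price rises by Ps − P* = 684/11 − 670/11 = 14/11.
So producers capture (14/11)/7 = 2/11 of each unit of subsidy.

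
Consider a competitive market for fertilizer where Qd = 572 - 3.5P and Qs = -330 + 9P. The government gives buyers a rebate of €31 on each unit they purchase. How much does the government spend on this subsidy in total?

Government cost = €12324.36

Pre-subsidy: 572 - 3.5P = -330 + 9P gives P* = 72.16, Q* = 319.44.
With the rebate, buyers effectively pay Pb = Ps − 31, where Ps is the price sellers receive.
Demand in terms of Ps becomes Qd = 572 − 3.5(Ps − 31) = 680.5 - 3.5Ps. Setting this equal to supply: 680.5 - 3.5Ps = -330 + 9Ps, so Ps = 80.84.
Buyers pay Pb = 80.84 − 31 = 49.84; Q' = -330 + 9·80.84 = 397.56.
Government outlay = subsidy × quantity = 31 × 397.56 = 12324.36.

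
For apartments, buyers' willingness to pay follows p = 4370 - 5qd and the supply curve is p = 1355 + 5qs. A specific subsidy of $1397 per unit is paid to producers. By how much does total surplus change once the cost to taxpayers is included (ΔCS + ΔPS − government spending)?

Net change in total surplus = -$97580.45

Pre-subsidy: 4370 - 5q = 1355 + 5q gives q* = 301.5 and p* = 2862.5.
With the subsidy, sellers receive ps = pb + 1397 for each unit, where pb is the price buyers pay.
On the curves, pb = 4370 - 5q and ps = 1355 + 5q; the wedge ps − pb = 1397 gives 1355 + 5q − (4370 - 5q) = 1397, so q' = 441.2.
Then pb = 4370 − 5·441.2 = 2164 and ps = 1355 + 5·441.2 = 3561.
ΔCS = ½(301.5 + 441.2)(2862.5 − 2164) = 259387.975; ΔPS = ½(301.5 + 441.2)(3561 − 2862.5) = 259387.975.
Government spending = 1397 × 441.2 = 616356.4.
Net change = 259387.975 + 259387.975 − 616356.4 = -97580.45. The loss equals the DWL triangle ½·1397·139.7.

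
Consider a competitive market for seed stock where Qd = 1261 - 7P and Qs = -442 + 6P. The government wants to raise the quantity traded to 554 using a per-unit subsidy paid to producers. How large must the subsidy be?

At Q = 554, invert demand for the buyer price: Pb = (1261 − 554)/7 = 101; invert supply for the seller price: Ps = (554 − (-442))/6 = 166.
The subsidy must fill the gap: s = Ps − Pb = 166 − 101 = 65.

Required subsidy s = 65 per unit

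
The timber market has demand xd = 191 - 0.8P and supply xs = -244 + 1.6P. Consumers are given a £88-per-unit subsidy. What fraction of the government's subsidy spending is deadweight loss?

Pre-subsidy: 191 - 0.8P = -244 + 1.6P gives P* = 181.25, x* = 46.
With the rebate, buyers effectively pay Pb = Ps − 88, where Ps is the price sellers receive.
Demand in terms of Ps becomes xd = 191 − 0.8(Ps − 88) = 261.4 - 0.8Ps. Setting this equal to supply: 261.4 - 0.8Ps = -244 + 1.6Ps, so Ps = 2527/12.
Buyers pay Pb = 2527/12 − 88 = 1471/12; x' = -244 + 1.6·(2527/12) = 1394/15.
ΔCS = ½(46 + 1394/15)(181.25 − 1471/12) = 183392/45; ΔPS = ½(46 + 1394/15)(2527/12 − 181.25) = 91696/45.
Government spending = 88 × 1394/15 = 122672/15.
DWL = ½ × 88 × (1394/15 − 46) = 30976/15; fraction = (30976/15) / (122672/15) = 176/697.

DWL / government spending = 176/697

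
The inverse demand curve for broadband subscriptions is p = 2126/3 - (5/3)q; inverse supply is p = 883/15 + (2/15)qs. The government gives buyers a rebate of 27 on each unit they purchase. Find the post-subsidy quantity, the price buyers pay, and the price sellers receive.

q' = 376; buyers pay 82; sellers receive 109

Pre-subsidy: 2126/3 - (5/3)q = 883/15 + (2/15)q gives q* = 361 and p* = 107.
With the rebate, buyers effectively pay pb = ps − 27, where ps is the price sellers receive.
On the curves, pb = 2126/3 - (5/3)q and ps = 883/15 + (2/15)q; the wedge ps − pb = 27 gives 883/15 + (2/15)q − (2126/3 - (5/3)q) = 27, so q' = 376.
Then pb = 2126/3 − (5/3)·376 = 82 and ps = 883/15 + (2/15)·376 = 109.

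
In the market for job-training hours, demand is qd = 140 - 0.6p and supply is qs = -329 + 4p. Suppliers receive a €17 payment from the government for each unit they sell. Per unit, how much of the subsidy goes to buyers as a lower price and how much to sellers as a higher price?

Buyers gain 340/23 per unit; sellers gain 51/23 per unit

Pre-subsidy: 140 - 0.6p = -329 + 4p gives p* = 2345/23, q* = 1813/23.
With the subsidy, sellers receive ps = pb + 17 for each unit, where pb is the price buyers pay.
Supply in terms of pb becomes qs = -329 + 4(pb + 17) = -261 + 4pb. Setting this equal to demand: 140 - 0.6pb = -261 + 4pb, so pb = 2005/23.
Sellers receive ps = 2005/23 + 17 = 2396/23; q' = 140 − 0.6·(2005/23) = 2017/23.
Buyers' price falls by p* − pb = 2345/23 − 2005/23 = 340/23; sellers' price rises by ps − p* = 2396/23 − 2345/23 = 51/23.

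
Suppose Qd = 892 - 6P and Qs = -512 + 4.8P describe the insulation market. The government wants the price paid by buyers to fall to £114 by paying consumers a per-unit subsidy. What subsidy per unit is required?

At a buyer price of 114, quantity demanded is 892 − 6·114 = 208.
Sellers supply 208 only when they receive Ps with -512 + 4.8·Ps = 208, i.e. Ps = 150.
s = Ps − Pb = 150 − 114 = 36.

Required subsidy s = £36 per unit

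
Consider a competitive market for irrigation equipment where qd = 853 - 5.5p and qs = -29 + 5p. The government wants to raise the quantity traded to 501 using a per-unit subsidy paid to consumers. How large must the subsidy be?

Required subsidy s = 42 per unit

At q = 501, invert demand for the buyer price: pb = (853 − 501)/5.5 = 64; invert supply for the seller price: ps = (501 − (-29))/5 = 106.
The subsidy must fill the gap: s = ps − pb = 106 − 64 = 42.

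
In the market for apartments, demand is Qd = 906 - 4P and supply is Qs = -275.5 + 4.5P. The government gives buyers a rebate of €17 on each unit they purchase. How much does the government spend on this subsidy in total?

Government cost = €6562

Pre-subsidy: 906 - 4P = -275.5 + 4.5P gives P* = 139, Q* = 350.
With the rebate, buyers effectively pay Pb = Ps − 17, where Ps is the price sellers receive.
Demand in terms of Ps becomes Qd = 906 − 4(Ps − 17) = 974 - 4Ps. Setting this equal to supply: 974 - 4Ps = -275.5 + 4.5Ps, so Ps = 147.
Buyers pay Pb = 147 − 17 = 130; Q' = -275.5 + 4.5·147 = 386.
Government outlay = subsidy × quantity = 17 × 386 = 6562.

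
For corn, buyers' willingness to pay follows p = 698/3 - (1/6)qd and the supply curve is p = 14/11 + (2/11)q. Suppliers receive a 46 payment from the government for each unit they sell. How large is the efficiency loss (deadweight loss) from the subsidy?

Deadweight loss = 3036

Pre-subsidy: 698/3 - (1/6)q = 14/11 + (2/11)q gives q* = 664 and p* = 122.
With the subsidy, sellers receive ps = pb + 46 for each unit, where pb is the price buyers pay.
On the curves, pb = 698/3 - (1/6)q and ps = 14/11 + (2/11)q; the wedge ps − pb = 46 gives 14/11 + (2/11)q − (698/3 - (1/6)q) = 46, so q' = 796.
Then pb = 698/3 − (1/6)·796 = 100 and ps = 14/11 + (2/11)·796 = 146.
The subsidy expands output by 796 − 664 = 132 past the efficient level; on those units the gap between marginal cost and willingness to pay runs from 0 up to 46.
DWL = ½ × 46 × 132 = 3036.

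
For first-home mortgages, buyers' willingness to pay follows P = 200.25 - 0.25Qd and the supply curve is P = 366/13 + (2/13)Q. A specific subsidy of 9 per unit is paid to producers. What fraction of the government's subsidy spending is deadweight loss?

DWL / government spending = 78/3139

Pre-subsidy: 200.25 - 0.25Q = 366/13 + (2/13)Q gives Q* = 2983/7 and P* = 656/7.
With the subsidy, sellers receive Ps = Pb + 9 for each unit, where Pb is the price buyers pay.
On the curves, Pb = 200.25 - 0.25Q and Ps = 366/13 + (2/13)Q; the wedge Ps − Pb = 9 gives 366/13 + (2/13)Q − (200.25 - 0.25Q) = 9, so Q' = 3139/7.
Then Pb = 200.25 − 0.25·(3139/7) = 617/7 and Ps = 366/13 + (2/13)·(3139/7) = 680/7.
ΔCS = ½(2983/7 + 3139/7)(656/7 − 617/7) = 119379/49; ΔPS = ½(2983/7 + 3139/7)(680/7 − 656/7) = 73464/49.
Government spending = 9 × 3139/7 = 28251/7.
DWL = ½ × 9 × (3139/7 − 2983/7) = 702/7; fraction = (702/7) / (28251/7) = 78/3139.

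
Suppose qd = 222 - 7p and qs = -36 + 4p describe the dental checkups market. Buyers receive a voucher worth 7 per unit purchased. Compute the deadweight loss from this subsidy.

Deadweight loss = 686/11

Pre-subsidy: 222 - 7p = -36 + 4p gives p* = 258/11, q* = 636/11.
With the rebate, buyers effectively pay pb = ps − 7, where ps is the price sellers receive.
Demand in terms of ps becomes qd = 222 − 7(ps − 7) = 271 - 7ps. Setting this equal to supply: 271 - 7ps = -36 + 4ps, so ps = 307/11.
Buyers pay pb = 307/11 − 7 = 230/11; q' = -36 + 4·(307/11) = 832/11.
The subsidy expands output by 832/11 − 636/11 = 196/11 past the efficient level; on those units the gap between marginal cost and willingness to pay runs from 0 up to 7.
DWL = ½ × 7 × 196/11 = 686/11.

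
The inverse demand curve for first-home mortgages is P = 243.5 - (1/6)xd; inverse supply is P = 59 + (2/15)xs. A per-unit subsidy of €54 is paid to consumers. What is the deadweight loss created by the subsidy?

Deadweight loss = €4860

Pre-subsidy: 243.5 - (1/6)x = 59 + (2/15)x gives x* = 615 and P* = 141.
With the rebate, buyers effectively pay Pb = Ps − 54, where Ps is the price sellers receive.
On the curves, Pb = 243.5 - (1/6)x and Ps = 59 + (2/15)x; the wedge Ps − Pb = 54 gives 59 + (2/15)x − (243.5 - (1/6)x) = 54, so x' = 795.
Then Pb = 243.5 − (1/6)·795 = 111 and Ps = 59 + (2/15)·795 = 165.
The subsidy expands output by 795 − 615 = 180 past the efficient level; on those units the gap between marginal cost and willingness to pay runs from 0 up to 54.
DWL = ½ × 54 × 180 = 4860.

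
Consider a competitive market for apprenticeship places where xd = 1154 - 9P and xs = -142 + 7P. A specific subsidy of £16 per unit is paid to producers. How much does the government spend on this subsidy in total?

Government cost = £7808

Pre-subsidy: 1154 - 9P = -142 + 7P gives P* = 81, x* = 425.
With the subsidy, sellers receive Ps = Pb + 16 for each unit, where Pb is the price buyers pay.
Supply in terms of Pb becomes xs = -142 + 7(Pb + 16) = -30 + 7Pb. Setting this equal to demand: 1154 - 9Pb = -30 + 7Pb, so Pb = 74.
Sellers receive Ps = 74 + 16 = 90; x' = 1154 − 9·74 = 488.
Government outlay = subsidy × quantity = 16 × 488 = 7808.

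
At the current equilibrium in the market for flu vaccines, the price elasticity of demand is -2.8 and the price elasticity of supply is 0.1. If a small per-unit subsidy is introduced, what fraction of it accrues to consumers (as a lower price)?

For a small subsidy around the equilibrium, the benefit split depends on the relative slopes, which at a point are proportional to the elasticities.
Buyer share = εs/(εs + |εd|) = 0.1/(0.1 + 2.8) = 1/29; seller share = |εd|/(εs + |εd|) = 28/29.

Consumer share = 1/29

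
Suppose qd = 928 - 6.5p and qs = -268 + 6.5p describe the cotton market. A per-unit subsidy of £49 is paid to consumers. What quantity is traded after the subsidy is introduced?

Pre-subsidy: 928 - 6.5p = -268 + 6.5p gives p* = 92, q* = 330.
With the rebate, buyers effectively pay pb = ps − 49, where ps is the price sellers receive.
Demand in terms of ps becomes qd = 928 − 6.5(ps − 49) = 1246.5 - 6.5ps. Setting this equal to supply: 1246.5 - 6.5ps = -268 + 6.5ps, so ps = 116.5.
Buyers pay pb = 116.5 − 49 = 67.5; q' = -268 + 6.5·116.5 = 489.25.

q' = 489.25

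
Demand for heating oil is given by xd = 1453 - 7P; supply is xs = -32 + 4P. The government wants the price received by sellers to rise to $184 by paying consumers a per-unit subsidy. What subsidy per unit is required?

Required subsidy s = $77 per unit

At a seller price of 184, quantity supplied is -32 + 4·184 = 704.
Buyers absorb 704 only when they pay Pb with 1453 − 7·Pb = 704, i.e. Pb = 107.
s = Ps − Pb = 184 − 107 = 77.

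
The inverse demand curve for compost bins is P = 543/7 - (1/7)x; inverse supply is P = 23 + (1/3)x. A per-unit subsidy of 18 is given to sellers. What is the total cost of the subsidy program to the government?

Government cost = 2743.2

Pre-subsidy: 543/7 - (1/7)x = 23 + (1/3)x gives x* = 114.6 and P* = 61.2.
With the subsidy, sellers receive Ps = Pb + 18 for each unit, where Pb is the price buyers pay.
On the curves, Pb = 543/7 - (1/7)x and Ps = 23 + (1/3)x; the wedge Ps − Pb = 18 gives 23 + (1/3)x − (543/7 - (1/7)x) = 18, so x' = 152.4.
Then Pb = 543/7 − (1/7)·152.4 = 55.8 and Ps = 23 + (1/3)·152.4 = 73.8.
Government outlay = subsidy × quantity = 18 × 152.4 = 2743.2.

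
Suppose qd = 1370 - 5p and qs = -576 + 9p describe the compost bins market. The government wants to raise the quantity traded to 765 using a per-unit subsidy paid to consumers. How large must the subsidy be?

At q = 765, invert demand for the buyer price: pb = (1370 − 765)/5 = 121; invert supply for the seller price: ps = (765 − (-576))/9 = 149.
The subsidy must fill the gap: s = ps − pb = 149 − 121 = 28.

Required subsidy s = 28 per unit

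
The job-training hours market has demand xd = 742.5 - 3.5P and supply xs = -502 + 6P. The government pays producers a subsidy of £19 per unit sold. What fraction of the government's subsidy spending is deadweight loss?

DWL / government spending = 21/326

Pre-subsidy: 742.5 - 3.5P = -502 + 6P gives P* = 131, x* = 284.
With the subsidy, sellers receive Ps = Pb + 19 for each unit, where Pb is the price buyers pay.
Supply in terms of Pb becomes xs = -502 + 6(Pb + 19) = -388 + 6Pb. Setting this equal to demand: 742.5 - 3.5Pb = -388 + 6Pb, so Pb = 119.
Sellers receive Ps = 119 + 19 = 138; x' = 742.5 − 3.5·119 = 326.
ΔCS = ½(284 + 326)(131 − 119) = 3660; ΔPS = ½(284 + 326)(138 − 131) = 2135.
Government spending = 19 × 326 = 6194.
DWL = ½ × 19 × (326 − 284) = 399; fraction = 399 / 6194 = 21/326.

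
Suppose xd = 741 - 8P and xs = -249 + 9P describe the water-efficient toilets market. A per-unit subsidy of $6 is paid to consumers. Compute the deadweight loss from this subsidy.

Pre-subsidy: 741 - 8P = -249 + 9P gives P* = 990/17, x* = 4677/17.
With the rebate, buyers effectively pay Pb = Ps − 6, where Ps is the price sellers receive.
Demand in terms of Ps becomes xd = 741 − 8(Ps − 6) = 789 - 8Ps. Setting this equal to supply: 789 - 8Ps = -249 + 9Ps, so Ps = 1038/17.
Buyers pay Pb = 1038/17 − 6 = 936/17; x' = -249 + 9·(1038/17) = 5109/17.
The subsidy expands output by 5109/17 − 4677/17 = 432/17 past the efficient level; on those units the gap between marginal cost and willingness to pay runs from 0 up to 6.
DWL = ½ × 6 × 432/17 = 1296/17.

Deadweight loss = 1296/17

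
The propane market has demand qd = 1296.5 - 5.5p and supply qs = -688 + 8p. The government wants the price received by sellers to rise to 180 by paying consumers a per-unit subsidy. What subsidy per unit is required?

At a seller price of 180, quantity supplied is -688 + 8·180 = 752.
Buyers absorb 752 only when they pay pb with 1296.5 − 5.5·pb = 752, i.e. pb = 99.
s = ps − pb = 180 − 99 = 81.

Required subsidy s = 81 per unit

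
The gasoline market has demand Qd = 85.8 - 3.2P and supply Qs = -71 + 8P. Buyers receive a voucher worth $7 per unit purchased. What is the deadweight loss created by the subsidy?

Pre-subsidy: 85.8 - 3.2P = -71 + 8P gives P* = 14, Q* = 41.
With the rebate, buyers effectively pay Pb = Ps − 7, where Ps is the price sellers receive.
Demand in terms of Ps becomes Qd = 85.8 − 3.2(Ps − 7) = 108.2 - 3.2Ps. Setting this equal to supply: 108.2 - 3.2Ps = -71 + 8Ps, so Ps = 16.
Buyers pay Pb = 16 − 7 = 9; Q' = -71 + 8·16 = 57.
The subsidy expands output by 57 − 41 = 16 past the efficient level; on those units the gap between marginal cost and willingness to pay runs from 0 up to 7.
DWL = ½ × 7 × 16 = 56.

Deadweight loss = $56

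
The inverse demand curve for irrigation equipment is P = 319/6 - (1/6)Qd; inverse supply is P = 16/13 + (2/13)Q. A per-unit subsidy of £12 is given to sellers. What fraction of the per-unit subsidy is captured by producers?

Producer share = 0.48

Pre-subsidy: 319/6 - (1/6)Q = 16/13 + (2/13)Q gives Q* = 162.04 and P* = 26.16.
With the subsidy, sellers receive Ps = Pb + 12 for each unit, where Pb is the price buyers pay.
On the curves, Pb = 319/6 - (1/6)Q and Ps = 16/13 + (2/13)Q; the wedge Ps − Pb = 12 gives 16/13 + (2/13)Q − (319/6 - (1/6)Q) = 12, so Q' = 199.48.
Then Pb = 319/6 − (1/6)·199.48 = 19.92 and Ps = 16/13 + (2/13)·199.48 = 31.92.
Buyers' price falls by P* − Pb = 26.16 − 19.92 = 6.24; sellers' price rises by Ps − P* = 31.92 − 26.16 = 5.76.
So producers capture 5.76/12 = 0.48 of each unit of subsidy.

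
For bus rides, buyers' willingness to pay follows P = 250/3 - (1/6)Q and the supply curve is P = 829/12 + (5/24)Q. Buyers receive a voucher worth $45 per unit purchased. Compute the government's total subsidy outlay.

Government cost = $7110

Pre-subsidy: 250/3 - (1/6)Q = 829/12 + (5/24)Q gives Q* = 38 and P* = 77.
With the rebate, buyers effectively pay Pb = Ps − 45, where Ps is the price sellers receive.
On the curves, Pb = 250/3 - (1/6)Q and Ps = 829/12 + (5/24)Q; the wedge Ps − Pb = 45 gives 829/12 + (5/24)Q − (250/3 - (1/6)Q) = 45, so Q' = 158.
Then Pb = 250/3 − (1/6)·158 = 57 and Ps = 829/12 + (5/24)·158 = 102.
Government outlay = subsidy × quantity = 45 × 158 = 7110.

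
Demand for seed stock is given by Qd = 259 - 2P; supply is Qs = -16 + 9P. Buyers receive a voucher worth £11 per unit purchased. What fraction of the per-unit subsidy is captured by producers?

Pre-subsidy: 259 - 2P = -16 + 9P gives P* = 25, Q* = 209.
With the rebate, buyers effectively pay Pb = Ps − 11, where Ps is the price sellers receive.
Demand in terms of Ps becomes Qd = 259 − 2(Ps − 11) = 281 - 2Ps. Setting this equal to supply: 281 - 2Ps = -16 + 9Ps, so Ps = 27.
Buyers pay Pb = 27 − 11 = 16; Q' = -16 + 9·27 = 227.
Buyers' price falls by P* − Pb = 25 − 16 = 9; sellers' price rises by Ps − P* = 27 − 25 = 2.
So producers capture 2/11 = 2/11 of each unit of subsidy.

Producer share = 2/11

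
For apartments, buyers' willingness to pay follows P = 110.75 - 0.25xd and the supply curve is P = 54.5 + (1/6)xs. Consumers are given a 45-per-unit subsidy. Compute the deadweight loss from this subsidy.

Pre-subsidy: 110.75 - 0.25x = 54.5 + (1/6)x gives x* = 135 and P* = 77.
With the rebate, buyers effectively pay Pb = Ps − 45, where Ps is the price sellers receive.
On the curves, Pb = 110.75 - 0.25x and Ps = 54.5 + (1/6)x; the wedge Ps − Pb = 45 gives 54.5 + (1/6)x − (110.75 - 0.25x) = 45, so x' = 243.
Then Pb = 110.75 − 0.25·243 = 50 and Ps = 54.5 + (1/6)·243 = 95.
The subsidy expands output by 243 − 135 = 108 past the efficient level; on those units the gap between marginal cost and willingness to pay runs from 0 up to 45.
DWL = ½ × 45 × 108 = 2430.

Deadweight loss = 2430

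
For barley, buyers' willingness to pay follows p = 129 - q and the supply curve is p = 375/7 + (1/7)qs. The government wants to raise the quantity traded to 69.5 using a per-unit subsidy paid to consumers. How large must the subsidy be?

At q = 69.5, from the demand curve buyers pay pb = 129 − 1·69.5 = 59.5; from the supply curve sellers need ps = 375/7 + (1/7)·69.5 = 63.5.
The subsidy must fill the gap: s = ps − pb = 63.5 − 59.5 = 4.

Required subsidy s = 4 per unit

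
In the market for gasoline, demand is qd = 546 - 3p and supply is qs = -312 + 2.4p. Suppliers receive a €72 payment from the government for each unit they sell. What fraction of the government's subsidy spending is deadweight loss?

DWL / government spending = 9/31

Pre-subsidy: 546 - 3p = -312 + 2.4p gives p* = 1430/9, q* = 208/3.
With the subsidy, sellers receive ps = pb + 72 for each unit, where pb is the price buyers pay.
Supply in terms of pb becomes qs = -312 + 2.4(pb + 72) = -139.2 + 2.4pb. Setting this equal to demand: 546 - 3pb = -139.2 + 2.4pb, so pb = 1142/9.
Sellers receive ps = 1142/9 + 72 = 1790/9; q' = 546 − 3·(1142/9) = 496/3.
ΔCS = ½(208/3 + 496/3)(1430/9 − 1142/9) = 11264/3; ΔPS = ½(208/3 + 496/3)(1790/9 − 1430/9) = 14080/3.
Government spending = 72 × 496/3 = 11904.
DWL = ½ × 72 × (496/3 − 208/3) = 3456; fraction = 3456 / 11904 = 9/31.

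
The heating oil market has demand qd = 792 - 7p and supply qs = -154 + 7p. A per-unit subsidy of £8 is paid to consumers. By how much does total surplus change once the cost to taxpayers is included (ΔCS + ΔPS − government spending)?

Pre-subsidy: 792 - 7p = -154 + 7p gives p* = 473/7, q* = 319.
With the rebate, buyers effectively pay pb = ps − 8, where ps is the price sellers receive.
Demand in terms of ps becomes qd = 792 − 7(ps − 8) = 848 - 7ps. Setting this equal to supply: 848 - 7ps = -154 + 7ps, so ps = 501/7.
Buyers pay pb = 501/7 − 8 = 445/7; q' = -154 + 7·(501/7) = 347.
ΔCS = ½(319 + 347)(473/7 − 445/7) = 1332; ΔPS = ½(319 + 347)(501/7 − 473/7) = 1332.
Government spending = 8 × 347 = 2776.
Net change = 1332 + 1332 − 2776 = -112. The loss equals the DWL triangle ½·8·28.

Net change in total surplus = -£112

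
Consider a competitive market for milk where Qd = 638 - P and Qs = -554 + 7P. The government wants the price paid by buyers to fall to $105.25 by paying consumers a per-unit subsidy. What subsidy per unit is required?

Required subsidy s = $50 per unit

At a buyer price of 105.25, quantity demanded is 638 − 1·105.25 = 532.75.
Sellers supply 532.75 only when they receive Ps with -554 + 7·Ps = 532.75, i.e. Ps = 155.25.
s = Ps − Pb = 155.25 − 105.25 = 50.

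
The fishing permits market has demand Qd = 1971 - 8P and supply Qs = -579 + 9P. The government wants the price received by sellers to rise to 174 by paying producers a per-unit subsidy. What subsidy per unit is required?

At a seller price of 174, quantity supplied is -579 + 9·174 = 987.
Buyers absorb 987 only when they pay Pb with 1971 − 8·Pb = 987, i.e. Pb = 123.
s = Ps − Pb = 174 − 123 = 51.

Required subsidy s = 51 per unit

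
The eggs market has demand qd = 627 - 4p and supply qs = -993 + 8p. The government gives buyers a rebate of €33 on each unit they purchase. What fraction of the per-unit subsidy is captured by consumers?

Consumer share = 2/3

Pre-subsidy: 627 - 4p = -993 + 8p gives p* = 135, q* = 87.
With the rebate, buyers effectively pay pb = ps − 33, where ps is the price sellers receive.
Demand in terms of ps becomes qd = 627 − 4(ps − 33) = 759 - 4ps. Setting this equal to supply: 759 - 4ps = -993 + 8ps, so ps = 146.
Buyers pay pb = 146 − 33 = 113; q' = -993 + 8·146 = 175.
Buyers' price falls by p* − pb = 135 − 113 = 22; sellers' price rises by ps − p* = 146 − 135 = 11.
So consumers capture 22/33 = 2/3 of each unit of subsidy.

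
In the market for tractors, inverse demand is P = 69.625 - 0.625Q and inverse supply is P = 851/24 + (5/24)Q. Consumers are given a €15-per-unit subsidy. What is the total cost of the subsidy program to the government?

Government cost = €885

Pre-subsidy: 69.625 - 0.625Q = 851/24 + (5/24)Q gives Q* = 41 and P* = 44.
With the rebate, buyers effectively pay Pb = Ps − 15, where Ps is the price sellers receive.
On the curves, Pb = 69.625 - 0.625Q and Ps = 851/24 + (5/24)Q; the wedge Ps − Pb = 15 gives 851/24 + (5/24)Q − (69.625 - 0.625Q) = 15, so Q' = 59.
Then Pb = 69.625 − 0.625·59 = 32.75 and Ps = 851/24 + (5/24)·59 = 47.75.
Government outlay = subsidy × quantity = 15 × 59 = 885.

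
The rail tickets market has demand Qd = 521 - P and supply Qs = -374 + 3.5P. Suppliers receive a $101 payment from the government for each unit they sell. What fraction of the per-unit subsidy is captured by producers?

Pre-subsidy: 521 - P = -374 + 3.5P gives P* = 1790/9, Q* = 2899/9.
With the subsidy, sellers receive Ps = Pb + 101 for each unit, where Pb is the price buyers pay.
Supply in terms of Pb becomes Qs = -374 + 3.5(Pb + 101) = -20.5 + 3.5Pb. Setting this equal to demand: 521 - Pb = -20.5 + 3.5Pb, so Pb = 361/3.
Sellers receive Ps = 361/3 + 101 = 664/3; Q' = 521 − 1·(361/3) = 1202/3.
Buyers' price falls by P* − Pb = 1790/9 − 361/3 = 707/9; sellers' price rises by Ps − P* = 664/3 − 1790/9 = 202/9.
So producers capture (202/9)/101 = 2/9 of each unit of subsidy.

Producer share = 2/9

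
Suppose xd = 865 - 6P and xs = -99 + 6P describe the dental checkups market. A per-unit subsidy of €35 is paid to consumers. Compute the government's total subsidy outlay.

Pre-subsidy: 865 - 6P = -99 + 6P gives P* = 241/3, x* = 383.
With the rebate, buyers effectively pay Pb = Ps − 35, where Ps is the price sellers receive.
Demand in terms of Ps becomes xd = 865 − 6(Ps − 35) = 1075 - 6Ps. Setting this equal to supply: 1075 - 6Ps = -99 + 6Ps, so Ps = 587/6.
Buyers pay Pb = 587/6 − 35 = 377/6; x' = -99 + 6·(587/6) = 488.
Government outlay = subsidy × quantity = 35 × 488 = 17080.

Government cost = €17080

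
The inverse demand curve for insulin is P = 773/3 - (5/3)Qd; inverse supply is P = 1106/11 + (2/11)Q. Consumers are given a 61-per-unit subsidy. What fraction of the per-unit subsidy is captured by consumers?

Consumer share = 55/61

Pre-subsidy: 773/3 - (5/3)Q = 1106/11 + (2/11)Q gives Q* = 85 and P* = 116.
With the rebate, buyers effectively pay Pb = Ps − 61, where Ps is the price sellers receive.
On the curves, Pb = 773/3 - (5/3)Q and Ps = 1106/11 + (2/11)Q; the wedge Ps − Pb = 61 gives 1106/11 + (2/11)Q − (773/3 - (5/3)Q) = 61, so Q' = 118.
Then Pb = 773/3 − (5/3)·118 = 61 and Ps = 1106/11 + (2/11)·118 = 122.
Buyers' price falls by P* − Pb = 116 − 61 = 55; sellers' price rises by Ps − P* = 122 − 116 = 6.
So consumers capture 55/61 = 55/61 of each unit of subsidy.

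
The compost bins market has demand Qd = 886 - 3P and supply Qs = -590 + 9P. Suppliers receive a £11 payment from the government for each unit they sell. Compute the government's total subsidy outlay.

Government cost = £5959.25

Pre-subsidy: 886 - 3P = -590 + 9P gives P* = 123, Q* = 517.
With the subsidy, sellers receive Ps = Pb + 11 for each unit, where Pb is the price buyers pay.
Supply in terms of Pb becomes Qs = -590 + 9(Pb + 11) = -491 + 9Pb. Setting this equal to demand: 886 - 3Pb = -491 + 9Pb, so Pb = 114.75.
Sellers receive Ps = 114.75 + 11 = 125.75; Q' = 886 − 3·114.75 = 541.75.
Government outlay = subsidy × quantity = 11 × 541.75 = 5959.25.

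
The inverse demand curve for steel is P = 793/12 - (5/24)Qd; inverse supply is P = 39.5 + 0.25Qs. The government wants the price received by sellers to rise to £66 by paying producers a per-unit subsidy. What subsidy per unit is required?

At a seller price of 66, quantity supplied is -158 + 4·66 = 106.
Buyers absorb 106 only when they pay Pb = 793/12 − (5/24)·106 = 44.
s = Ps − Pb = 66 − 44 = 22.

Required subsidy s = £22 per unit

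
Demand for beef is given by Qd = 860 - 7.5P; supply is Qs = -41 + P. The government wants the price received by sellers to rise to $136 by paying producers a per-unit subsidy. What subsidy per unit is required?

At a seller price of 136, quantity supplied is -41 + 1·136 = 95.
Buyers absorb 95 only when they pay Pb with 860 − 7.5·Pb = 95, i.e. Pb = 102.
s = Ps − Pb = 136 − 102 = 34.

Required subsidy s = $34 per unit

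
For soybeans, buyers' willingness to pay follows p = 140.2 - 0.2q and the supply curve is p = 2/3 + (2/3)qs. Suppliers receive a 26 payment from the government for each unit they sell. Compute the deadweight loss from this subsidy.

Pre-subsidy: 140.2 - 0.2q = 2/3 + (2/3)q gives q* = 161 and p* = 108.
With the subsidy, sellers receive ps = pb + 26 for each unit, where pb is the price buyers pay.
On the curves, pb = 140.2 - 0.2q and ps = 2/3 + (2/3)q; the wedge ps − pb = 26 gives 2/3 + (2/3)q − (140.2 - 0.2q) = 26, so q' = 191.
Then pb = 140.2 − 0.2·191 = 102 and ps = 2/3 + (2/3)·191 = 128.
The subsidy expands output by 191 − 161 = 30 past the efficient level; on those units the gap between marginal cost and willingness to pay runs from 0 up to 26.
DWL = ½ × 26 × 30 = 390.

Deadweight loss = 390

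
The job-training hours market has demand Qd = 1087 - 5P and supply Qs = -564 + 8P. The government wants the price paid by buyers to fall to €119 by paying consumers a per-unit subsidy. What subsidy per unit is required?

Required subsidy s = €13 per unit

At a buyer price of 119, quantity demanded is 1087 − 5·119 = 492.
Sellers supply 492 only when they receive Ps with -564 + 8·Ps = 492, i.e. Ps = 132.
s = Ps − Pb = 132 − 119 = 13.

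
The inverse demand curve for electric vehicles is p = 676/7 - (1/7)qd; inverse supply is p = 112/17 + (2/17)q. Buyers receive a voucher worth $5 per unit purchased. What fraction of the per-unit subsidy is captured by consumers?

Consumer share = 17/31

Pre-subsidy: 676/7 - (1/7)q = 112/17 + (2/17)q gives q* = 10708/31 and p* = 1464/31.
With the rebate, buyers effectively pay pb = ps − 5, where ps is the price sellers receive.
On the curves, pb = 676/7 - (1/7)q and ps = 112/17 + (2/17)q; the wedge ps − pb = 5 gives 112/17 + (2/17)q − (676/7 - (1/7)q) = 5, so q' = 11303/31.
Then pb = 676/7 − (1/7)·(11303/31) = 1379/31 and ps = 112/17 + (2/17)·(11303/31) = 1534/31.
Buyers' price falls by p* − pb = 1464/31 − 1379/31 = 85/31; sellers' price rises by ps − p* = 1534/31 − 1464/31 = 70/31.
So consumers capture (85/31)/5 = 17/31 of each unit of subsidy.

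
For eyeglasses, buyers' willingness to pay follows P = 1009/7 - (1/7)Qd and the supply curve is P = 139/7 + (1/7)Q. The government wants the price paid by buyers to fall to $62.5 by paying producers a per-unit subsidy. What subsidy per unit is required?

Required subsidy s = $39 per unit

At a buyer price of 62.5, quantity demanded is 1009 − 7·62.5 = 571.5.
Sellers supply 571.5 only when they receive Ps = 139/7 + (1/7)·571.5 = 101.5.
s = Ps − Pb = 101.5 − 62.5 = 39.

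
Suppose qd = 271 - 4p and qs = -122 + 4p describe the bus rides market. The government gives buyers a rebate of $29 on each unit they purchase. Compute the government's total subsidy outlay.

Government cost = $3842.5

Pre-subsidy: 271 - 4p = -122 + 4p gives p* = 49.125, q* = 74.5.
With the rebate, buyers effectively pay pb = ps − 29, where ps is the price sellers receive.
Demand in terms of ps becomes qd = 271 − 4(ps − 29) = 387 - 4ps. Setting this equal to supply: 387 - 4ps = -122 + 4ps, so ps = 63.625.
Buyers pay pb = 63.625 − 29 = 34.625; q' = -122 + 4·63.625 = 132.5.
Government outlay = subsidy × quantity = 29 × 132.5 = 3842.5.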